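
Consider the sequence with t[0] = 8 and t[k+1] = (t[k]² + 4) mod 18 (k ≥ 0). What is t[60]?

8

Listing terms: t[0] = 8, t[1] = 14, t[2] = 2, t[3] = 8.
Since t[3] = t[0] = 8, the sequence is periodic with period 3.
(60 - 0) mod 3 = 0, so t[60] = t[0] = 8.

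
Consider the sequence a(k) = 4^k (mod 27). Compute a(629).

a(0) = 1; a(1) = 4; a(2) = 16; a(3) = 10; a(4) = 13; a(5) = 25; a(6) = 19; a(7) = 22; a(8) = 7; a(9) = 1.
Since a(9) = a(0) = 1, the sequence is periodic with period 9.
So a(629) = a(0 + ((629-0) mod 9)) = a(8) = 7.

7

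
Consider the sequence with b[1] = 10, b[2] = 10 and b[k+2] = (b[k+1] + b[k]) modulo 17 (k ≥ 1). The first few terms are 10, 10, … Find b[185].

b[1] = 10,  b[2] = 10,  b[3] = 3,  b[4] = 13,  b[5] = 16,  b[6] = 12,  b[7] = 11,  b[8] = 6,  b[9] = 0,  b[10] = 6,  b[11] = 6,  b[12] = 12,  b[13] = 1,  b[14] = 13,  b[15] = 14,  b[16] = 10,  b[17] = 7,  b[18] = 0,  b[19] = 7,  b[20] = 7,  b[21] = 14,  b[22] = 4,  b[23] = 1,  b[24] = 5,  b[25] = 6,  b[26] = 11,  b[27] = 0,  b[28] = 11,  b[29] = 11,  b[30] = 5,  b[31] = 16,  b[32] = 4,  b[33] = 3,  b[34] = 7,  b[35] = 10,  b[36] = 0,  b[37] = 10,  b[38] = 10.
Since (b[37], b[38]) = (b[1], b[2]) = (10, 10) (two consecutive terms determine the rest), the sequence is periodic with period 36.
So b[185] = b[1 + ((185-1) mod 36)] = b[5] = 16.

16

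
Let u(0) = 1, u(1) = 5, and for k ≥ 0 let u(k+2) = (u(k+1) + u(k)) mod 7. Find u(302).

Listing terms: u(0) = 1; u(1) = 5; u(2) = 6; u(3) = 4; u(4) = 3; u(5) = 0; u(6) = 3; u(7) = 3; u(8) = 6; u(9) = 2; u(10) = 1; u(11) = 3; u(12) = 4; u(13) = 0; u(14) = 4; u(15) = 4; u(16) = 1; u(17) = 5.
The sequence repeats with period 16.
So u(302) = u(0 + ((302-0) mod 16)) = u(14) = 4.

4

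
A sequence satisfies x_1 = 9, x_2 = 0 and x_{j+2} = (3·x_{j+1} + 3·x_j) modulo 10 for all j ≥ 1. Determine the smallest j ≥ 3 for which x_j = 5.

Listing terms: x_1 = 9, x_2 = 0, x_3 = 7, x_4 = 1, x_5 = 4, x_6 = 5, x_7 = 7, x_8 = 6, x_9 = 9, x_{10} = 5, x_{11} = 2, x_{12} = 1, x_{13} = 9, x_{14} = 0.
Since (x_{13}, x_{14}) = (x_1, x_2) = (9, 0) (two consecutive terms determine the rest), the sequence is periodic with period 12.
The value 5 first appears (with j ≥ 3) at x_6.

6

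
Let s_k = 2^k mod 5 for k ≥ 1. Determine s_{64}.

Computing terms: s_1 = 2; s_2 = 4; s_3 = 3; s_4 = 1; s_5 = 2.
Since s_5 = s_1 = 2, the sequence is periodic with period 4.
So s_{64} = s_{1 + ((64-1) mod 4)} = s_4 = 1.

1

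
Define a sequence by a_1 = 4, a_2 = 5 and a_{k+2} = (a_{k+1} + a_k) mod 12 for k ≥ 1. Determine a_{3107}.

3

Listing terms: a_1 = 4, a_2 = 5, a_3 = 9, a_4 = 2, a_5 = 11, a_6 = 1, a_7 = 0, a_8 = 1, a_9 = 1, a_{10} = 2, a_{11} = 3, a_{12} = 5, a_{13} = 8, a_{14} = 1, a_{15} = 9, a_{16} = 10, a_{17} = 7, a_{18} = 5, a_{19} = 0, a_{20} = 5, a_{21} = 5, a_{22} = 10, a_{23} = 3, a_{24} = 1, a_{25} = 4, a_{26} = 5.
The sequence repeats with period 24.
(3107 - 1) mod 24 = 10, so a_{3107} = a_{11} = 3.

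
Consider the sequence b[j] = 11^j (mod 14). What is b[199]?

11

b[1] = 11, b[2] = 9, b[3] = 1, b[4] = 11.
The sequence repeats with period 3.
(199 - 1) mod 3 = 0, so b[199] = b[1] = 11.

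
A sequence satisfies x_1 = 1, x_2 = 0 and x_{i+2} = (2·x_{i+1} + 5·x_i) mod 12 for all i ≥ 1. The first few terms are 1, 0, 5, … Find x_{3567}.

Computing terms: x_1 = 1,  x_2 = 0,  x_3 = 5,  x_4 = 10,  x_5 = 9,  x_6 = 8,  x_7 = 1,  x_8 = 6,  x_9 = 5,  x_{10} = 4,  x_{11} = 9,  x_{12} = 2,  x_{13} = 1,  x_{14} = 0.
The sequence repeats with period 12.
So x_{3567} = x_{1 + ((3567-1) mod 12)} = x_3 = 5.

5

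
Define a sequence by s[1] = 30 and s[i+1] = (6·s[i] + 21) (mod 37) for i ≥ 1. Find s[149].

Computing terms: s[1] = 30,  s[2] = 16,  s[3] = 6,  s[4] = 20,  s[5] = 30.
Since s[5] = s[1] = 30, the sequence is periodic with period 4.
(149 - 1) mod 4 = 0, so s[149] = s[1] = 30.

30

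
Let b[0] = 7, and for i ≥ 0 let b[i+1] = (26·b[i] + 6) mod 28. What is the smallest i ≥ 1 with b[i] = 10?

5

Computing terms: b[0] = 7,  b[1] = 20,  b[2] = 22,  b[3] = 18,  b[4] = 26,  b[5] = 10,  b[6] = 14,  b[7] = 6,  b[8] = 22.
Since b[8] = b[2] = 22, the sequence is eventually periodic: after a pre-period of length 2 it cycles with period 6.
The value 10 first appears (with i ≥ 1) at b[5].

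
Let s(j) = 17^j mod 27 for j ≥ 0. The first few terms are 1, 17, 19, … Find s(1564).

s(0) = 1,  s(1) = 17,  s(2) = 19,  s(3) = 26,  s(4) = 10,  s(5) = 8,  s(6) = 1.
Since s(6) = s(0) = 1, the sequence is periodic with period 6.
So s(1564) = s(0 + ((1564-0) mod 6)) = s(4) = 10.

10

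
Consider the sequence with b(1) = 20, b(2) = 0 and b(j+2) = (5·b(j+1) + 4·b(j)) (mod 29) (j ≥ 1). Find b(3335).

0

Computing terms: b(1) = 20,  b(2) = 0,  b(3) = 22,  b(4) = 23,  b(5) = 0,  b(6) = 5,  b(7) = 25,  b(8) = 0,  b(9) = 13,  b(10) = 7,  b(11) = 0,  b(12) = 28,  b(13) = 24,  b(14) = 0,  b(15) = 9,  b(16) = 16,  b(17) = 0,  b(18) = 6,  b(19) = 1,  b(20) = 0,  b(21) = 4,  b(22) = 20,  b(23) = 0.
The sequence repeats with period 21.
So b(3335) = b(1 + ((3335-1) mod 21)) = b(17) = 0.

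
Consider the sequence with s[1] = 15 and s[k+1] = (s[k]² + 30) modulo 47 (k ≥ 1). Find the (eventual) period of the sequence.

Listing terms: s[1] = 15,  s[2] = 20,  s[3] = 7,  s[4] = 32,  s[5] = 20.
Since s[5] = s[2] = 20, the sequence is eventually periodic: after a pre-period of length 1 it cycles with period 3.

3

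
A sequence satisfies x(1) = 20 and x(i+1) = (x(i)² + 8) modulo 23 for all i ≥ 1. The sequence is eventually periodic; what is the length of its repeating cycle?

x(1) = 20; x(2) = 17; x(3) = 21; x(4) = 12; x(5) = 14; x(6) = 20.
Since x(6) = x(1) = 20, the sequence is periodic with period 5.

5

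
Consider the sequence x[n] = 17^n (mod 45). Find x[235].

We have x[0] = 1, x[1] = 17, x[2] = 19, x[3] = 8, x[4] = 1.
The sequence repeats with period 4.
So x[235] = x[0 + ((235-0) mod 4)] = x[3] = 8.

8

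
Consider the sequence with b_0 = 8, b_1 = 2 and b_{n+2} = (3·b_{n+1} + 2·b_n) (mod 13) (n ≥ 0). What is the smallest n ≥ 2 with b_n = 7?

b_0 = 8,  b_1 = 2,  b_2 = 9,  b_3 = 5,  b_4 = 7,  b_5 = 5,  b_6 = 3,  b_7 = 6,  b_8 = 11,  b_9 = 6,  b_{10} = 1,  b_{11} = 2,  b_{12} = 8,  b_{13} = 2.
The sequence repeats with period 12.
The value 7 first appears (with n ≥ 2) at b_4.

4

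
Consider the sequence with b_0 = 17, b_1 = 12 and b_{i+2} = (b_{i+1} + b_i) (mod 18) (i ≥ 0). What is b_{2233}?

We have b_0 = 17; b_1 = 12; b_2 = 11; b_3 = 5; b_4 = 16; b_5 = 3; b_6 = 1; b_7 = 4; b_8 = 5; b_9 = 9; b_{10} = 14; b_{11} = 5; b_{12} = 1; b_{13} = 6; b_{14} = 7; b_{15} = 13; b_{16} = 2; b_{17} = 15; b_{18} = 17; b_{19} = 14; b_{20} = 13; b_{21} = 9; b_{22} = 4; b_{23} = 13; b_{24} = 17; b_{25} = 12.
Since (b_{24}, b_{25}) = (b_0, b_1) = (17, 12) (two consecutive terms determine the rest), the sequence is periodic with period 24.
(2233 - 0) mod 24 = 1, so b_{2233} = b_1 = 12.

12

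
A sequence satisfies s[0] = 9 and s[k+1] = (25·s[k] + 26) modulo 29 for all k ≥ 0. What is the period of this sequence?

7

Listing terms: s[0] = 9; s[1] = 19; s[2] = 8; s[3] = 23; s[4] = 21; s[5] = 0; s[6] = 26; s[7] = 9.
The sequence repeats with period 7.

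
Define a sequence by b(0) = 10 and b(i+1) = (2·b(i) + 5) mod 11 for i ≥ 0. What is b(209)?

8

Listing terms: b(0) = 10, b(1) = 3, b(2) = 0, b(3) = 5, b(4) = 4, b(5) = 2, b(6) = 9, b(7) = 1, b(8) = 7, b(9) = 8, b(10) = 10.
Since b(10) = b(0) = 10, the sequence is periodic with period 10.
So b(209) = b(0 + ((209-0) mod 10)) = b(9) = 8.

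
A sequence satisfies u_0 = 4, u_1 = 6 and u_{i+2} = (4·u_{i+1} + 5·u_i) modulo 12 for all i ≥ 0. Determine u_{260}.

Listing terms: u_0 = 4, u_1 = 6, u_2 = 8, u_3 = 2, u_4 = 0, u_5 = 10, u_6 = 4, u_7 = 6.
Since (u_6, u_7) = (u_0, u_1) = (4, 6) (two consecutive terms determine the rest), the sequence is periodic with period 6.
So u_{260} = u_{0 + ((260-0) mod 6)} = u_2 = 8.

8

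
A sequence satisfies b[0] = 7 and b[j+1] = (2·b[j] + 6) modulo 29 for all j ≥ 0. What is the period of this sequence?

We have b[0] = 7; b[1] = 20; b[2] = 17; b[3] = 11; b[4] = 28; b[5] = 4; b[6] = 14; b[7] = 5; b[8] = 16; b[9] = 9; b[10] = 24; b[11] = 25; b[12] = 27; b[13] = 2; b[14] = 10; b[15] = 26; b[16] = 0; b[17] = 6; b[18] = 18; b[19] = 13; b[20] = 3; b[21] = 12; b[22] = 1; b[23] = 8; b[24] = 22; b[25] = 21; b[26] = 19; b[27] = 15; b[28] = 7.
Since b[28] = b[0] = 7, the sequence is periodic with period 28.

28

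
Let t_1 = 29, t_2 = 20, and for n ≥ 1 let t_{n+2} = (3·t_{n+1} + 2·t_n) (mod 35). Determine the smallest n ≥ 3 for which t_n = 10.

Computing terms: t_1 = 29,  t_2 = 20,  t_3 = 13,  t_4 = 9,  t_5 = 18,  t_6 = 2,  t_7 = 7,  t_8 = 25,  t_9 = 19,  t_{10} = 2,  t_{11} = 9,  t_{12} = 31,  t_{13} = 6,  t_{14} = 10,  t_{15} = 7,  t_{16} = 6,  t_{17} = 32,  t_{18} = 3,  t_{19} = 3,  t_{20} = 15,  t_{21} = 16,  t_{22} = 8,  t_{23} = 21,  t_{24} = 9,  t_{25} = 34,  t_{26} = 15,  t_{27} = 8,  t_{28} = 19,  t_{29} = 3,  t_{30} = 12,  t_{31} = 7,  t_{32} = 10,  t_{33} = 9,  t_{34} = 12,  t_{35} = 19,  t_{36} = 11,  t_{37} = 1,  t_{38} = 25,  t_{39} = 7,  t_{40} = 1,  t_{41} = 17,  t_{42} = 18,  t_{43} = 18,  t_{44} = 20,  t_{45} = 26,  t_{46} = 13,  t_{47} = 21,  t_{48} = 19,  t_{49} = 29,  t_{50} = 20.
The sequence repeats with period 48.
The value 10 first appears (with n ≥ 3) at t_{14}.

14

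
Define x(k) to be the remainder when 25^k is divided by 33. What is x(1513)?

We have x(1) = 25; x(2) = 31; x(3) = 16; x(4) = 4; x(5) = 1; x(6) = 25.
The sequence repeats with period 5.
So x(1513) = x(1 + ((1513-1) mod 5)) = x(3) = 16.

16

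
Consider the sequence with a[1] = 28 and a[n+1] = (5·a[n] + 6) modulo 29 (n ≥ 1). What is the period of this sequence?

Computing terms: a[1] = 28,  a[2] = 1,  a[3] = 11,  a[4] = 3,  a[5] = 21,  a[6] = 24,  a[7] = 10,  a[8] = 27,  a[9] = 25,  a[10] = 15,  a[11] = 23,  a[12] = 5,  a[13] = 2,  a[14] = 16,  a[15] = 28.
Since a[15] = a[1] = 28, the sequence is periodic with period 14.

14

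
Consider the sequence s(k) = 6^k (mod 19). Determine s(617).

Listing terms: s(0) = 1, s(1) = 6, s(2) = 17, s(3) = 7, s(4) = 4, s(5) = 5, s(6) = 11, s(7) = 9, s(8) = 16, s(9) = 1.
Since s(9) = s(0) = 1, the sequence is periodic with period 9.
(617 - 0) mod 9 = 5, so s(617) = s(5) = 5.

5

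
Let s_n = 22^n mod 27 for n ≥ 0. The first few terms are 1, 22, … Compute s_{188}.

16

s_0 = 1, s_1 = 22, s_2 = 25, s_3 = 10, s_4 = 4, s_5 = 7, s_6 = 19, s_7 = 13, s_8 = 16, s_9 = 1.
Since s_9 = s_0 = 1, the sequence is periodic with period 9.
(188 - 0) mod 9 = 8, so s_{188} = s_8 = 16.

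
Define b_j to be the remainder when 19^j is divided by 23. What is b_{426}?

Computing terms: b_0 = 1,  b_1 = 19,  b_2 = 16,  b_3 = 5,  b_4 = 3,  b_5 = 11,  b_6 = 2,  b_7 = 15,  b_8 = 9,  b_9 = 10,  b_{10} = 6,  b_{11} = 22,  b_{12} = 4,  b_{13} = 7,  b_{14} = 18,  b_{15} = 20,  b_{16} = 12,  b_{17} = 21,  b_{18} = 8,  b_{19} = 14,  b_{20} = 13,  b_{21} = 17,  b_{22} = 1.
Since b_{22} = b_0 = 1, the sequence is periodic with period 22.
So b_{426} = b_{0 + ((426-0) mod 22)} = b_8 = 9.

9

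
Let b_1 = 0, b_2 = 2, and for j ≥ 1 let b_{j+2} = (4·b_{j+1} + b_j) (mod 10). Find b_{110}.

8

b_1 = 0,  b_2 = 2,  b_3 = 8,  b_4 = 4,  b_5 = 4,  b_6 = 0,  b_7 = 4,  b_8 = 6,  b_9 = 8,  b_{10} = 8,  b_{11} = 0,  b_{12} = 8,  b_{13} = 2,  b_{14} = 6,  b_{15} = 6,  b_{16} = 0,  b_{17} = 6,  b_{18} = 4,  b_{19} = 2,  b_{20} = 2,  b_{21} = 0,  b_{22} = 2.
Since (b_{21}, b_{22}) = (b_1, b_2) = (0, 2) (two consecutive terms determine the rest), the sequence is periodic with period 20.
(110 - 1) mod 20 = 9, so b_{110} = b_{10} = 8.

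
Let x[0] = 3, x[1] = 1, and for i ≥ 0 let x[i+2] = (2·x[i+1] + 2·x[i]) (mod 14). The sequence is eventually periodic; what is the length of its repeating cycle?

x[0] = 3; x[1] = 1; x[2] = 8; x[3] = 4; x[4] = 10; x[5] = 0; x[6] = 6; x[7] = 12; x[8] = 8; x[9] = 12; x[10] = 12; x[11] = 6; x[12] = 8; x[13] = 0; x[14] = 2; x[15] = 4; x[16] = 12; x[17] = 4; x[18] = 4; x[19] = 2; x[20] = 12; x[21] = 0; x[22] = 10; x[23] = 6; x[24] = 4; x[25] = 6; x[26] = 6; x[27] = 10; x[28] = 4; x[29] = 0; x[30] = 8; x[31] = 2; x[32] = 6; x[33] = 2; x[34] = 2; x[35] = 8; x[36] = 6; x[37] = 0; x[38] = 12; x[39] = 10; x[40] = 2; x[41] = 10; x[42] = 10; x[43] = 12; x[44] = 2; x[45] = 0; x[46] = 4; x[47] = 8; x[48] = 10; x[49] = 8; x[50] = 8; x[51] = 4.
Since (x[50], x[51]) = (x[2], x[3]) = (8, 4) (two consecutive terms determine the rest), the sequence is eventually periodic: after a pre-period of length 2 it cycles with period 48.

48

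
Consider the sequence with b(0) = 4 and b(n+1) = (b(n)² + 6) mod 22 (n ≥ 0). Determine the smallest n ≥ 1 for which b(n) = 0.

b(0) = 4,  b(1) = 0,  b(2) = 6,  b(3) = 20,  b(4) = 10,  b(5) = 18,  b(6) = 0.
Since b(6) = b(1) = 0, the sequence is eventually periodic: after a pre-period of length 1 it cycles with period 5.
The value 0 first appears (with n ≥ 1) at b(1).

1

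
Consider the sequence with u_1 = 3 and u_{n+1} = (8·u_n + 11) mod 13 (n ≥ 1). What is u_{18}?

We have u_1 = 3, u_2 = 9, u_3 = 5, u_4 = 12, u_5 = 3.
The sequence repeats with period 4.
(18 - 1) mod 4 = 1, so u_{18} = u_2 = 9.

9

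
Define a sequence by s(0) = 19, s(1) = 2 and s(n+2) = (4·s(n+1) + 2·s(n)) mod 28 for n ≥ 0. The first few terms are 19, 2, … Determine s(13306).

20

Listing terms: s(0) = 19,  s(1) = 2,  s(2) = 18,  s(3) = 20,  s(4) = 4,  s(5) = 0,  s(6) = 8,  s(7) = 4,  s(8) = 4,  s(9) = 24,  s(10) = 20,  s(11) = 16,  s(12) = 20,  s(13) = 0,  s(14) = 12,  s(15) = 20,  s(16) = 20,  s(17) = 8,  s(18) = 16,  s(19) = 24,  s(20) = 16,  s(21) = 0,  s(22) = 4,  s(23) = 16,  s(24) = 16,  s(25) = 12,  s(26) = 24,  s(27) = 8,  s(28) = 24,  s(29) = 0,  s(30) = 20,  s(31) = 24,  s(32) = 24,  s(33) = 4,  s(34) = 8,  s(35) = 12,  s(36) = 8,  s(37) = 0,  s(38) = 16,  s(39) = 8,  s(40) = 8,  s(41) = 20,  s(42) = 12,  s(43) = 4,  s(44) = 12,  s(45) = 0,  s(46) = 24,  s(47) = 12,  s(48) = 12,  s(49) = 16,  s(50) = 4,  s(51) = 20,  s(52) = 4.
Since (s(51), s(52)) = (s(3), s(4)) = (20, 4) (two consecutive terms determine the rest), the sequence is eventually periodic: after a pre-period of length 3 it cycles with period 48.
For n ≥ 3, s(n) depends only on (n - 3) mod 48. (13306 - 3) mod 48 = 7, so s(13306) = s(10) = 20.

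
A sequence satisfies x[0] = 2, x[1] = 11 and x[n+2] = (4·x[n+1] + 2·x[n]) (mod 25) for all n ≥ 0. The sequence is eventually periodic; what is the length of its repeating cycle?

4

Listing terms: x[0] = 2; x[1] = 11; x[2] = 23; x[3] = 14; x[4] = 2; x[5] = 11.
The sequence repeats with period 4.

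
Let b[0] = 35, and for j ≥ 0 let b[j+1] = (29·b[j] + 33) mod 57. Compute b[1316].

44

Listing terms: b[0] = 35; b[1] = 22; b[2] = 44; b[3] = 55; b[4] = 32; b[5] = 49; b[6] = 29; b[7] = 19; b[8] = 14; b[9] = 40; b[10] = 53; b[11] = 31; b[12] = 20; b[13] = 43; b[14] = 26; b[15] = 46; b[16] = 56; b[17] = 4; b[18] = 35.
The sequence repeats with period 18.
(1316 - 0) mod 18 = 2, so b[1316] = b[2] = 44.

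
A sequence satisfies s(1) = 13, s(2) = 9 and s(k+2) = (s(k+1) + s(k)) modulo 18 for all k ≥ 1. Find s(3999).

We have s(1) = 13; s(2) = 9; s(3) = 4; s(4) = 13; s(5) = 17; s(6) = 12; s(7) = 11; s(8) = 5; s(9) = 16; s(10) = 3; s(11) = 1; s(12) = 4; s(13) = 5; s(14) = 9; s(15) = 14; s(16) = 5; s(17) = 1; s(18) = 6; s(19) = 7; s(20) = 13; s(21) = 2; s(22) = 15; s(23) = 17; s(24) = 14; s(25) = 13; s(26) = 9.
Since (s(25), s(26)) = (s(1), s(2)) = (13, 9) (two consecutive terms determine the rest), the sequence is periodic with period 24.
(3999 - 1) mod 24 = 14, so s(3999) = s(15) = 14.

14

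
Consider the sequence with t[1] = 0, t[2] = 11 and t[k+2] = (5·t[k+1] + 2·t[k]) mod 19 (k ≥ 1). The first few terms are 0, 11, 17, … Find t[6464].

Listing terms: t[1] = 0, t[2] = 11, t[3] = 17, t[4] = 12, t[5] = 18, t[6] = 0, t[7] = 17, t[8] = 9, t[9] = 3, t[10] = 14, t[11] = 0, t[12] = 9, t[13] = 7, t[14] = 15, t[15] = 13, t[16] = 0, t[17] = 7, t[18] = 16, t[19] = 18, t[20] = 8, t[21] = 0, t[22] = 16, t[23] = 4, t[24] = 14, t[25] = 2, t[26] = 0, t[27] = 4, t[28] = 1, t[29] = 13, t[30] = 10, t[31] = 0, t[32] = 1, t[33] = 5, t[34] = 8, t[35] = 12, t[36] = 0, t[37] = 5, t[38] = 6, t[39] = 2, t[40] = 3, t[41] = 0, t[42] = 6, t[43] = 11, t[44] = 10, t[45] = 15, t[46] = 0, t[47] = 11.
Since (t[46], t[47]) = (t[1], t[2]) = (0, 11) (two consecutive terms determine the rest), the sequence is periodic with period 45.
(6464 - 1) mod 45 = 28, so t[6464] = t[29] = 13.

13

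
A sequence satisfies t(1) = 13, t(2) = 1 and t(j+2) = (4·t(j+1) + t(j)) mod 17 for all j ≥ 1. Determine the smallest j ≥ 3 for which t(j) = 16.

8

Listing terms: t(1) = 13; t(2) = 1; t(3) = 0; t(4) = 1; t(5) = 4; t(6) = 0; t(7) = 4; t(8) = 16; t(9) = 0; t(10) = 16; t(11) = 13; t(12) = 0; t(13) = 13; t(14) = 1.
Since (t(13), t(14)) = (t(1), t(2)) = (13, 1) (two consecutive terms determine the rest), the sequence is periodic with period 12.
The value 16 first appears (with j ≥ 3) at t(8).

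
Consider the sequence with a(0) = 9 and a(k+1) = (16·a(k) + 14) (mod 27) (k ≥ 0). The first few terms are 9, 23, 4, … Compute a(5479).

26

We have a(0) = 9, a(1) = 23, a(2) = 4, a(3) = 24, a(4) = 20, a(5) = 10, a(6) = 12, a(7) = 17, a(8) = 16, a(9) = 0, a(10) = 14, a(11) = 22, a(12) = 15, a(13) = 11, a(14) = 1, a(15) = 3, a(16) = 8, a(17) = 7, a(18) = 18, a(19) = 5, a(20) = 13, a(21) = 6, a(22) = 2, a(23) = 19, a(24) = 21, a(25) = 26, a(26) = 25, a(27) = 9.
The sequence repeats with period 27.
So a(5479) = a(0 + ((5479-0) mod 27)) = a(25) = 26.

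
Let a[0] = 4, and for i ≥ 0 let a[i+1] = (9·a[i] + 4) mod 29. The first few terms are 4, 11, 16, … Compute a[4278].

We have a[0] = 4,  a[1] = 11,  a[2] = 16,  a[3] = 3,  a[4] = 2,  a[5] = 22,  a[6] = 28,  a[7] = 24,  a[8] = 17,  a[9] = 12,  a[10] = 25,  a[11] = 26,  a[12] = 6,  a[13] = 0,  a[14] = 4.
The sequence repeats with period 14.
So a[4278] = a[0 + ((4278-0) mod 14)] = a[8] = 17.

17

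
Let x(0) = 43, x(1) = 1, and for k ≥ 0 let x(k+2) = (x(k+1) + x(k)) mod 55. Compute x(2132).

x(0) = 43; x(1) = 1; x(2) = 44; x(3) = 45; x(4) = 34; x(5) = 24; x(6) = 3; x(7) = 27; x(8) = 30; x(9) = 2; x(10) = 32; x(11) = 34; x(12) = 11; x(13) = 45; x(14) = 1; x(15) = 46; x(16) = 47; x(17) = 38; x(18) = 30; x(19) = 13; x(20) = 43; x(21) = 1.
The sequence repeats with period 20.
So x(2132) = x(0 + ((2132-0) mod 20)) = x(12) = 11.

11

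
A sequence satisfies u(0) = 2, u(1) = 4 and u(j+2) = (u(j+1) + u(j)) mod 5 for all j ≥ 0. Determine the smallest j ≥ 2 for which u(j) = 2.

Listing terms: u(0) = 2,  u(1) = 4,  u(2) = 1,  u(3) = 0,  u(4) = 1,  u(5) = 1,  u(6) = 2,  u(7) = 3,  u(8) = 0,  u(9) = 3,  u(10) = 3,  u(11) = 1,  u(12) = 4,  u(13) = 0,  u(14) = 4,  u(15) = 4,  u(16) = 3,  u(17) = 2,  u(18) = 0,  u(19) = 2,  u(20) = 2,  u(21) = 4.
The sequence repeats with period 20.
The value 2 first appears (with j ≥ 2) at u(6).

6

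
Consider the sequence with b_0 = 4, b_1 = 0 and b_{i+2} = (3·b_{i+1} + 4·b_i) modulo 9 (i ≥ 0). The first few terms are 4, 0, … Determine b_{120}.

Computing terms: b_0 = 4, b_1 = 0, b_2 = 7, b_3 = 3, b_4 = 1, b_5 = 6, b_6 = 4, b_7 = 0.
The sequence repeats with period 6.
(120 - 0) mod 6 = 0, so b_{120} = b_0 = 4.

4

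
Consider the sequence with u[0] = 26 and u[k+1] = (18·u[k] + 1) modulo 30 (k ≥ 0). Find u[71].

Listing terms: u[0] = 26,  u[1] = 19,  u[2] = 13,  u[3] = 25,  u[4] = 1,  u[5] = 19.
Since u[5] = u[1] = 19, the sequence is eventually periodic: after a pre-period of length 1 it cycles with period 4.
For k ≥ 1, u[k] depends only on (k - 1) mod 4. (71 - 1) mod 4 = 2, so u[71] = u[3] = 25.

25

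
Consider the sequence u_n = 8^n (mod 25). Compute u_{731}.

Computing terms: u_1 = 8,  u_2 = 14,  u_3 = 12,  u_4 = 21,  u_5 = 18,  u_6 = 19,  u_7 = 2,  u_8 = 16,  u_9 = 3,  u_{10} = 24,  u_{11} = 17,  u_{12} = 11,  u_{13} = 13,  u_{14} = 4,  u_{15} = 7,  u_{16} = 6,  u_{17} = 23,  u_{18} = 9,  u_{19} = 22,  u_{20} = 1,  u_{21} = 8.
Since u_{21} = u_1 = 8, the sequence is periodic with period 20.
(731 - 1) mod 20 = 10, so u_{731} = u_{11} = 17.

17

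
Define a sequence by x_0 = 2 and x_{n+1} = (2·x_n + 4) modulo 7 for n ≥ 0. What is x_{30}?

2

Computing terms: x_0 = 2, x_1 = 1, x_2 = 6, x_3 = 2.
The sequence repeats with period 3.
(30 - 0) mod 3 = 0, so x_{30} = x_0 = 2.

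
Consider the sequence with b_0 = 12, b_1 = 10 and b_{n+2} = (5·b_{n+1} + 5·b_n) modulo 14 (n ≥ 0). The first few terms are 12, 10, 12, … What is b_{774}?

8

Computing terms: b_0 = 12; b_1 = 10; b_2 = 12; b_3 = 12; b_4 = 8; b_5 = 2; b_6 = 8; b_7 = 8; b_8 = 10; b_9 = 6; b_{10} = 10; b_{11} = 10; b_{12} = 2; b_{13} = 4; b_{14} = 2; b_{15} = 2; b_{16} = 6; b_{17} = 12; b_{18} = 6; b_{19} = 6; b_{20} = 4; b_{21} = 8; b_{22} = 4; b_{23} = 4; b_{24} = 12; b_{25} = 10.
Since (b_{24}, b_{25}) = (b_0, b_1) = (12, 10) (two consecutive terms determine the rest), the sequence is periodic with period 24.
(774 - 0) mod 24 = 6, so b_{774} = b_6 = 8.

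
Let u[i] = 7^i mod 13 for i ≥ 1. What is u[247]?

u[1] = 7, u[2] = 10, u[3] = 5, u[4] = 9, u[5] = 11, u[6] = 12, u[7] = 6, u[8] = 3, u[9] = 8, u[10] = 4, u[11] = 2, u[12] = 1, u[13] = 7.
The sequence repeats with period 12.
(247 - 1) mod 12 = 6, so u[247] = u[7] = 6.

6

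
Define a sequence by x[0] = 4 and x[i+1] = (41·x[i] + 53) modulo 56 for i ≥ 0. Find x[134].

Listing terms: x[0] = 4, x[1] = 49, x[2] = 46, x[3] = 35, x[4] = 32, x[5] = 21, x[6] = 18, x[7] = 7, x[8] = 4.
The sequence repeats with period 8.
So x[134] = x[0 + ((134-0) mod 8)] = x[6] = 18.

18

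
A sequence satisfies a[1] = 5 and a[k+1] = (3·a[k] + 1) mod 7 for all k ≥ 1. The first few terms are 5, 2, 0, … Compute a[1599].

0

Listing terms: a[1] = 5; a[2] = 2; a[3] = 0; a[4] = 1; a[5] = 4; a[6] = 6; a[7] = 5.
The sequence repeats with period 6.
(1599 - 1) mod 6 = 2, so a[1599] = a[3] = 0.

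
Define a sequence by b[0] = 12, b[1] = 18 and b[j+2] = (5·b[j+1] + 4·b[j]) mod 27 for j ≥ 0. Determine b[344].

12

b[0] = 12, b[1] = 18, b[2] = 3, b[3] = 6, b[4] = 15, b[5] = 18, b[6] = 15, b[7] = 12, b[8] = 12, b[9] = 0, b[10] = 21, b[11] = 24, b[12] = 15, b[13] = 9, b[14] = 24, b[15] = 21, b[16] = 12, b[17] = 9, b[18] = 12, b[19] = 15, b[20] = 15, b[21] = 0, b[22] = 6, b[23] = 3, b[24] = 12, b[25] = 18.
The sequence repeats with period 24.
(344 - 0) mod 24 = 8, so b[344] = b[8] = 12.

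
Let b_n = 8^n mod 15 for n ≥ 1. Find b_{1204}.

Listing terms: b_1 = 8, b_2 = 4, b_3 = 2, b_4 = 1, b_5 = 8.
Since b_5 = b_1 = 8, the sequence is periodic with period 4.
So b_{1204} = b_{1 + ((1204-1) mod 4)} = b_4 = 1.

1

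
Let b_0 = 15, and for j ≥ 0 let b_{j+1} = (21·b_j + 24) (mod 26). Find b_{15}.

We have b_0 = 15, b_1 = 1, b_2 = 19, b_3 = 7, b_4 = 15.
The sequence repeats with period 4.
So b_{15} = b_{0 + ((15-0) mod 4)} = b_3 = 7.

7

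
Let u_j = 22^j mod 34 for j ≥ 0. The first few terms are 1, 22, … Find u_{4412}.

We have u_0 = 1; u_1 = 22; u_2 = 8; u_3 = 6; u_4 = 30; u_5 = 14; u_6 = 2; u_7 = 10; u_8 = 16; u_9 = 12; u_{10} = 26; u_{11} = 28; u_{12} = 4; u_{13} = 20; u_{14} = 32; u_{15} = 24; u_{16} = 18; u_{17} = 22.
Since u_{17} = u_1 = 22, the sequence is eventually periodic: after a pre-period of length 1 it cycles with period 16.
For j ≥ 1, u_j depends only on (j - 1) mod 16. (4412 - 1) mod 16 = 11, so u_{4412} = u_{12} = 4.

4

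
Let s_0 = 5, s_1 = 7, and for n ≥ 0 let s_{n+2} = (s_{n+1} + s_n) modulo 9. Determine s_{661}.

2

s_0 = 5, s_1 = 7, s_2 = 3, s_3 = 1, s_4 = 4, s_5 = 5, s_6 = 0, s_7 = 5, s_8 = 5, s_9 = 1, s_{10} = 6, s_{11} = 7, s_{12} = 4, s_{13} = 2, s_{14} = 6, s_{15} = 8, s_{16} = 5, s_{17} = 4, s_{18} = 0, s_{19} = 4, s_{20} = 4, s_{21} = 8, s_{22} = 3, s_{23} = 2, s_{24} = 5, s_{25} = 7.
Since (s_{24}, s_{25}) = (s_0, s_1) = (5, 7) (two consecutive terms determine the rest), the sequence is periodic with period 24.
(661 - 0) mod 24 = 13, so s_{661} = s_{13} = 2.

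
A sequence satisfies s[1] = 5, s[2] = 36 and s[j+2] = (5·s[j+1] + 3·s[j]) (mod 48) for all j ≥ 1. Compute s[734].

36

s[1] = 5; s[2] = 36; s[3] = 3; s[4] = 27; s[5] = 0; s[6] = 33; s[7] = 21; s[8] = 12; s[9] = 27; s[10] = 27; s[11] = 24; s[12] = 9; s[13] = 21; s[14] = 36; s[15] = 3.
Since (s[14], s[15]) = (s[2], s[3]) = (36, 3) (two consecutive terms determine the rest), the sequence is eventually periodic: after a pre-period of length 1 it cycles with period 12.
For j ≥ 2, s[j] depends only on (j - 2) mod 12. (734 - 2) mod 12 = 0, so s[734] = s[2] = 36.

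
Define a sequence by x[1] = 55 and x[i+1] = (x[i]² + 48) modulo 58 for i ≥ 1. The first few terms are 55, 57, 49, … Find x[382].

41

Listing terms: x[1] = 55,  x[2] = 57,  x[3] = 49,  x[4] = 13,  x[5] = 43,  x[6] = 41,  x[7] = 47,  x[8] = 53,  x[9] = 15,  x[10] = 41.
Since x[10] = x[6] = 41, the sequence is eventually periodic: after a pre-period of length 5 it cycles with period 4.
For i ≥ 6, x[i] depends only on (i - 6) mod 4. (382 - 6) mod 4 = 0, so x[382] = x[6] = 41.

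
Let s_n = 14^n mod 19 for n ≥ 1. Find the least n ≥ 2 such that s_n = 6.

s_1 = 14; s_2 = 6; s_3 = 8; s_4 = 17; s_5 = 10; s_6 = 7; s_7 = 3; s_8 = 4; s_9 = 18; s_{10} = 5; s_{11} = 13; s_{12} = 11; s_{13} = 2; s_{14} = 9; s_{15} = 12; s_{16} = 16; s_{17} = 15; s_{18} = 1; s_{19} = 14.
The sequence repeats with period 18.
The value 6 first appears (with n ≥ 2) at s_2.

2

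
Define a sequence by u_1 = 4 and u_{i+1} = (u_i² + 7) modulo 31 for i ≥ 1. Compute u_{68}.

26

Computing terms: u_1 = 4,  u_2 = 23,  u_3 = 9,  u_4 = 26,  u_5 = 1,  u_6 = 8,  u_7 = 9.
Since u_7 = u_3 = 9, the sequence is eventually periodic: after a pre-period of length 2 it cycles with period 4.
For i ≥ 3, u_i depends only on (i - 3) mod 4. (68 - 3) mod 4 = 1, so u_{68} = u_4 = 26.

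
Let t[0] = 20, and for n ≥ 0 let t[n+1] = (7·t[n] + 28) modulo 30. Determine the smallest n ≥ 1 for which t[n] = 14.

6

Computing terms: t[0] = 20; t[1] = 18; t[2] = 4; t[3] = 26; t[4] = 0; t[5] = 28; t[6] = 14; t[7] = 6; t[8] = 10; t[9] = 8; t[10] = 24; t[11] = 16; t[12] = 20.
Since t[12] = t[0] = 20, the sequence is periodic with period 12.
The value 14 first appears (with n ≥ 1) at t[6].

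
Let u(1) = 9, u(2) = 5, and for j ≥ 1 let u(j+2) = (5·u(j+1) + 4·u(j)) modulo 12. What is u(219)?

1

u(1) = 9, u(2) = 5, u(3) = 1, u(4) = 1, u(5) = 9, u(6) = 1, u(7) = 5, u(8) = 5, u(9) = 9, u(10) = 5.
The sequence repeats with period 8.
(219 - 1) mod 8 = 2, so u(219) = u(3) = 1.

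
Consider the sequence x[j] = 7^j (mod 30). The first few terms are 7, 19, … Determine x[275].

13

Computing terms: x[1] = 7, x[2] = 19, x[3] = 13, x[4] = 1, x[5] = 7.
Since x[5] = x[1] = 7, the sequence is periodic with period 4.
So x[275] = x[1 + ((275-1) mod 4)] = x[3] = 13.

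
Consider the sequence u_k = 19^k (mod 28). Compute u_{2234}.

u_0 = 1,  u_1 = 19,  u_2 = 25,  u_3 = 27,  u_4 = 9,  u_5 = 3,  u_6 = 1.
Since u_6 = u_0 = 1, the sequence is periodic with period 6.
(2234 - 0) mod 6 = 2, so u_{2234} = u_2 = 25.

25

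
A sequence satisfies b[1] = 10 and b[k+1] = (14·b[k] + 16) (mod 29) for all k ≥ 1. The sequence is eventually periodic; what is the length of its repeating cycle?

Computing terms: b[1] = 10, b[2] = 11, b[3] = 25, b[4] = 18, b[5] = 7, b[6] = 27, b[7] = 17, b[8] = 22, b[9] = 5, b[10] = 28, b[11] = 2, b[12] = 15, b[13] = 23, b[14] = 19, b[15] = 21, b[16] = 20, b[17] = 6, b[18] = 13, b[19] = 24, b[20] = 4, b[21] = 14, b[22] = 9, b[23] = 26, b[24] = 3, b[25] = 0, b[26] = 16, b[27] = 8, b[28] = 12, b[29] = 10.
Since b[29] = b[1] = 10, the sequence is periodic with period 28.

28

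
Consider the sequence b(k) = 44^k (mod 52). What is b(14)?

Computing terms: b(1) = 44; b(2) = 12; b(3) = 8; b(4) = 40; b(5) = 44.
The sequence repeats with period 4.
So b(14) = b(1 + ((14-1) mod 4)) = b(2) = 12.

12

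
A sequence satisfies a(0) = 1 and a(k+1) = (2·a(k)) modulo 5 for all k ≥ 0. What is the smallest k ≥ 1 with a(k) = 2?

1

We have a(0) = 1, a(1) = 2, a(2) = 4, a(3) = 3, a(4) = 1.
The sequence repeats with period 4.
The value 2 first appears (with k ≥ 1) at a(1).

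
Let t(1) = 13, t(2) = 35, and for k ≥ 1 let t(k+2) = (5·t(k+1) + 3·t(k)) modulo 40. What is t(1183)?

Listing terms: t(1) = 13,  t(2) = 35,  t(3) = 14,  t(4) = 15,  t(5) = 37,  t(6) = 30,  t(7) = 21,  t(8) = 35,  t(9) = 38,  t(10) = 15,  t(11) = 29,  t(12) = 30,  t(13) = 37,  t(14) = 35,  t(15) = 6,  t(16) = 15,  t(17) = 13,  t(18) = 30,  t(19) = 29,  t(20) = 35,  t(21) = 22,  t(22) = 15,  t(23) = 21,  t(24) = 30,  t(25) = 13,  t(26) = 35.
Since (t(25), t(26)) = (t(1), t(2)) = (13, 35) (two consecutive terms determine the rest), the sequence is periodic with period 24.
(1183 - 1) mod 24 = 6, so t(1183) = t(7) = 21.

21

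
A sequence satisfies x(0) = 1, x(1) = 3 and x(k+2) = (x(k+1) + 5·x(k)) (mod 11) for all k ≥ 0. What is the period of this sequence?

Listing terms: x(0) = 1,  x(1) = 3,  x(2) = 8,  x(3) = 1,  x(4) = 8,  x(5) = 2,  x(6) = 9,  x(7) = 8,  x(8) = 9,  x(9) = 5,  x(10) = 6,  x(11) = 9,  x(12) = 6,  x(13) = 7,  x(14) = 4,  x(15) = 6,  x(16) = 4,  x(17) = 1,  x(18) = 10,  x(19) = 4,  x(20) = 10,  x(21) = 8,  x(22) = 3,  x(23) = 10,  x(24) = 3,  x(25) = 9,  x(26) = 2,  x(27) = 3,  x(28) = 2,  x(29) = 6,  x(30) = 5,  x(31) = 2,  x(32) = 5,  x(33) = 4,  x(34) = 7,  x(35) = 5,  x(36) = 7,  x(37) = 10,  x(38) = 1,  x(39) = 7,  x(40) = 1,  x(41) = 3.
The sequence repeats with period 40.

40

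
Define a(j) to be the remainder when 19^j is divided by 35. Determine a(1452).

Computing terms: a(1) = 19; a(2) = 11; a(3) = 34; a(4) = 16; a(5) = 24; a(6) = 1; a(7) = 19.
The sequence repeats with period 6.
(1452 - 1) mod 6 = 5, so a(1452) = a(6) = 1.

1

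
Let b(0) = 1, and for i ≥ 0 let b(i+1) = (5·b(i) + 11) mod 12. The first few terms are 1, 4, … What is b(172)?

b(0) = 1; b(1) = 4; b(2) = 7; b(3) = 10; b(4) = 1.
The sequence repeats with period 4.
(172 - 0) mod 4 = 0, so b(172) = b(0) = 1.

1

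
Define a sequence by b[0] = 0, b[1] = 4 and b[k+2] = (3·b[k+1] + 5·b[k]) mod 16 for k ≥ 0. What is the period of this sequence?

Computing terms: b[0] = 0, b[1] = 4, b[2] = 12, b[3] = 8, b[4] = 4, b[5] = 4, b[6] = 0, b[7] = 4.
Since (b[6], b[7]) = (b[0], b[1]) = (0, 4) (two consecutive terms determine the rest), the sequence is periodic with period 6.

6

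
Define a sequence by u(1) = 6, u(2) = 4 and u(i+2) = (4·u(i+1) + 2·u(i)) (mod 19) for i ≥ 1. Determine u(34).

u(1) = 6; u(2) = 4; u(3) = 9; u(4) = 6; u(5) = 4.
Since (u(4), u(5)) = (u(1), u(2)) = (6, 4) (two consecutive terms determine the rest), the sequence is periodic with period 3.
(34 - 1) mod 3 = 0, so u(34) = u(1) = 6.

6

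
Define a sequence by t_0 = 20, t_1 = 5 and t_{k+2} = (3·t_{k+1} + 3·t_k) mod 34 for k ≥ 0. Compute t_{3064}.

t_0 = 20, t_1 = 5, t_2 = 7, t_3 = 2, t_4 = 27, t_5 = 19, t_6 = 2, t_7 = 29, t_8 = 25, t_9 = 26, t_{10} = 17, t_{11} = 27, t_{12} = 30, t_{13} = 1, t_{14} = 25, t_{15} = 10, t_{16} = 3, t_{17} = 5, t_{18} = 24, t_{19} = 19, t_{20} = 27, t_{21} = 2, t_{22} = 19, t_{23} = 29, t_{24} = 8, t_{25} = 9, t_{26} = 17, t_{27} = 10, t_{28} = 13, t_{29} = 1, t_{30} = 8, t_{31} = 27, t_{32} = 3, t_{33} = 22, t_{34} = 7, t_{35} = 19, t_{36} = 10, t_{37} = 19, t_{38} = 19, t_{39} = 12, t_{40} = 25, t_{41} = 9, t_{42} = 0, t_{43} = 27, t_{44} = 13, t_{45} = 18, t_{46} = 25, t_{47} = 27, t_{48} = 20, t_{49} = 5.
The sequence repeats with period 48.
(3064 - 0) mod 48 = 40, so t_{3064} = t_{40} = 25.

25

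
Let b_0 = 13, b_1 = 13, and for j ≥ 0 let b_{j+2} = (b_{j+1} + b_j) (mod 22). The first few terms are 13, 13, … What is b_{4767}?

9

Computing terms: b_0 = 13; b_1 = 13; b_2 = 4; b_3 = 17; b_4 = 21; b_5 = 16; b_6 = 15; b_7 = 9; b_8 = 2; b_9 = 11; b_{10} = 13; b_{11} = 2; b_{12} = 15; b_{13} = 17; b_{14} = 10; b_{15} = 5; b_{16} = 15; b_{17} = 20; b_{18} = 13; b_{19} = 11; b_{20} = 2; b_{21} = 13; b_{22} = 15; b_{23} = 6; b_{24} = 21; b_{25} = 5; b_{26} = 4; b_{27} = 9; b_{28} = 13; b_{29} = 0; b_{30} = 13; b_{31} = 13.
Since (b_{30}, b_{31}) = (b_0, b_1) = (13, 13) (two consecutive terms determine the rest), the sequence is periodic with period 30.
So b_{4767} = b_{0 + ((4767-0) mod 30)} = b_{27} = 9.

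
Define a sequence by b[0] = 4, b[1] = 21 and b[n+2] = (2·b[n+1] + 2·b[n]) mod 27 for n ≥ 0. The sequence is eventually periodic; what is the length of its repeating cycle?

We have b[0] = 4; b[1] = 21; b[2] = 23; b[3] = 7; b[4] = 6; b[5] = 26; b[6] = 10; b[7] = 18; b[8] = 2; b[9] = 13; b[10] = 3; b[11] = 5; b[12] = 16; b[13] = 15; b[14] = 8; b[15] = 19; b[16] = 0; b[17] = 11; b[18] = 22; b[19] = 12; b[20] = 14; b[21] = 25; b[22] = 24; b[23] = 17; b[24] = 1; b[25] = 9; b[26] = 20; b[27] = 4; b[28] = 21.
The sequence repeats with period 27.

27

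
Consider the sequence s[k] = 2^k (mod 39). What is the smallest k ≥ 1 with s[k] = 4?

2

Listing terms: s[0] = 1; s[1] = 2; s[2] = 4; s[3] = 8; s[4] = 16; s[5] = 32; s[6] = 25; s[7] = 11; s[8] = 22; s[9] = 5; s[10] = 10; s[11] = 20; s[12] = 1.
Since s[12] = s[0] = 1, the sequence is periodic with period 12.
The value 4 first appears (with k ≥ 1) at s[2].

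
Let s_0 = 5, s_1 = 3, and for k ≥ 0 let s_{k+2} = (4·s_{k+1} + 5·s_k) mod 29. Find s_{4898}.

13

We have s_0 = 5; s_1 = 3; s_2 = 8; s_3 = 18; s_4 = 25; s_5 = 16; s_6 = 15; s_7 = 24; s_8 = 26; s_9 = 21; s_{10} = 11; s_{11} = 4; s_{12} = 13; s_{13} = 14; s_{14} = 5; s_{15} = 3.
The sequence repeats with period 14.
(4898 - 0) mod 14 = 12, so s_{4898} = s_{12} = 13.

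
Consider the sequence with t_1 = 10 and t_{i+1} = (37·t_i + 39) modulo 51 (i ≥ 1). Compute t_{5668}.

t_1 = 10, t_2 = 1, t_3 = 25, t_4 = 46, t_5 = 7, t_6 = 43, t_7 = 49, t_8 = 16, t_9 = 19, t_{10} = 28, t_{11} = 4, t_{12} = 34, t_{13} = 22, t_{14} = 37, t_{15} = 31, t_{16} = 13, t_{17} = 10.
Since t_{17} = t_1 = 10, the sequence is periodic with period 16.
(5668 - 1) mod 16 = 3, so t_{5668} = t_4 = 46.

46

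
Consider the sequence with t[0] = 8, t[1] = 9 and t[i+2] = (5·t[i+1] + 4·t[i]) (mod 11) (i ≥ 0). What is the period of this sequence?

Computing terms: t[0] = 8; t[1] = 9; t[2] = 0; t[3] = 3; t[4] = 4; t[5] = 10; t[6] = 0; t[7] = 7; t[8] = 2; t[9] = 5; t[10] = 0; t[11] = 9; t[12] = 1; t[13] = 8; t[14] = 0; t[15] = 10; t[16] = 6; t[17] = 4; t[18] = 0; t[19] = 5; t[20] = 3; t[21] = 2; t[22] = 0; t[23] = 8; t[24] = 7; t[25] = 1; t[26] = 0; t[27] = 4; t[28] = 9; t[29] = 6; t[30] = 0; t[31] = 2; t[32] = 10; t[33] = 3; t[34] = 0; t[35] = 1; t[36] = 5; t[37] = 7; t[38] = 0; t[39] = 6; t[40] = 8; t[41] = 9.
The sequence repeats with period 40.

40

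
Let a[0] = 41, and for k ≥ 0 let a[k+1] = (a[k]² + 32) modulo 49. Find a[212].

8

Computing terms: a[0] = 41,  a[1] = 47,  a[2] = 36,  a[3] = 5,  a[4] = 8,  a[5] = 47.
Since a[5] = a[1] = 47, the sequence is eventually periodic: after a pre-period of length 1 it cycles with period 4.
For k ≥ 1, a[k] depends only on (k - 1) mod 4. (212 - 1) mod 4 = 3, so a[212] = a[4] = 8.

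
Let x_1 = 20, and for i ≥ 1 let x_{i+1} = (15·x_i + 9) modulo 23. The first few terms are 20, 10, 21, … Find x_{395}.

Computing terms: x_1 = 20, x_2 = 10, x_3 = 21, x_4 = 2, x_5 = 16, x_6 = 19, x_7 = 18, x_8 = 3, x_9 = 8, x_{10} = 14, x_{11} = 12, x_{12} = 5, x_{13} = 15, x_{14} = 4, x_{15} = 0, x_{16} = 9, x_{17} = 6, x_{18} = 7, x_{19} = 22, x_{20} = 17, x_{21} = 11, x_{22} = 13, x_{23} = 20.
Since x_{23} = x_1 = 20, the sequence is periodic with period 22.
So x_{395} = x_{1 + ((395-1) mod 22)} = x_{21} = 11.

11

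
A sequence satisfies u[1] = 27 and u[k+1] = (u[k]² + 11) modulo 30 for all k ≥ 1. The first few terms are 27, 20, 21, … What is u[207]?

u[1] = 27, u[2] = 20, u[3] = 21, u[4] = 2, u[5] = 15, u[6] = 26, u[7] = 27.
The sequence repeats with period 6.
(207 - 1) mod 6 = 2, so u[207] = u[3] = 21.

21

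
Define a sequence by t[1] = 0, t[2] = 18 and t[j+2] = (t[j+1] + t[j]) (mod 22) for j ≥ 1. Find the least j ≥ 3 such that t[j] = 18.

3

We have t[1] = 0,  t[2] = 18,  t[3] = 18,  t[4] = 14,  t[5] = 10,  t[6] = 2,  t[7] = 12,  t[8] = 14,  t[9] = 4,  t[10] = 18,  t[11] = 0,  t[12] = 18.
Since (t[11], t[12]) = (t[1], t[2]) = (0, 18) (two consecutive terms determine the rest), the sequence is periodic with period 10.
The value 18 first appears (with j ≥ 3) at t[3].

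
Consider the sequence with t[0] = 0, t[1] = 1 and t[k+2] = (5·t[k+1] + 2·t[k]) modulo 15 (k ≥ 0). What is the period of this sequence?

Computing terms: t[0] = 0,  t[1] = 1,  t[2] = 5,  t[3] = 12,  t[4] = 10,  t[5] = 14,  t[6] = 0,  t[7] = 13,  t[8] = 5,  t[9] = 6,  t[10] = 10,  t[11] = 2,  t[12] = 0,  t[13] = 4,  t[14] = 5,  t[15] = 3,  t[16] = 10,  t[17] = 11,  t[18] = 0,  t[19] = 7,  t[20] = 5,  t[21] = 9,  t[22] = 10,  t[23] = 8,  t[24] = 0,  t[25] = 1.
Since (t[24], t[25]) = (t[0], t[1]) = (0, 1) (two consecutive terms determine the rest), the sequence is periodic with period 24.

24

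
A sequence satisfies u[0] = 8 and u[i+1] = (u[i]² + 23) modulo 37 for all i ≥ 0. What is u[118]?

11

u[0] = 8; u[1] = 13; u[2] = 7; u[3] = 35; u[4] = 27; u[5] = 12; u[6] = 19; u[7] = 14; u[8] = 34; u[9] = 32; u[10] = 11; u[11] = 33; u[12] = 2; u[13] = 27.
Since u[13] = u[4] = 27, the sequence is eventually periodic: after a pre-period of length 4 it cycles with period 9.
For i ≥ 4, u[i] depends only on (i - 4) mod 9. (118 - 4) mod 9 = 6, so u[118] = u[10] = 11.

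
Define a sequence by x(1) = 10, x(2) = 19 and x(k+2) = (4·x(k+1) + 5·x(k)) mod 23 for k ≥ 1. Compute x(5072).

x(1) = 10,  x(2) = 19,  x(3) = 11,  x(4) = 1,  x(5) = 13,  x(6) = 11,  x(7) = 17,  x(8) = 8,  x(9) = 2,  x(10) = 2,  x(11) = 18,  x(12) = 13,  x(13) = 4,  x(14) = 12,  x(15) = 22,  x(16) = 10,  x(17) = 12,  x(18) = 6,  x(19) = 15,  x(20) = 21,  x(21) = 21,  x(22) = 5,  x(23) = 10,  x(24) = 19.
The sequence repeats with period 22.
So x(5072) = x(1 + ((5072-1) mod 22)) = x(12) = 13.

13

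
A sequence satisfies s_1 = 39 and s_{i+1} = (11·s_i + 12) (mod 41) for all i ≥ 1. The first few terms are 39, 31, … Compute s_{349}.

28

Computing terms: s_1 = 39, s_2 = 31, s_3 = 25, s_4 = 0, s_5 = 12, s_6 = 21, s_7 = 38, s_8 = 20, s_9 = 27, s_{10} = 22, s_{11} = 8, s_{12} = 18, s_{13} = 5, s_{14} = 26, s_{15} = 11, s_{16} = 10, s_{17} = 40, s_{18} = 1, s_{19} = 23, s_{20} = 19, s_{21} = 16, s_{22} = 24, s_{23} = 30, s_{24} = 14, s_{25} = 2, s_{26} = 34, s_{27} = 17, s_{28} = 35, s_{29} = 28, s_{30} = 33, s_{31} = 6, s_{32} = 37, s_{33} = 9, s_{34} = 29, s_{35} = 3, s_{36} = 4, s_{37} = 15, s_{38} = 13, s_{39} = 32, s_{40} = 36, s_{41} = 39.
The sequence repeats with period 40.
So s_{349} = s_{1 + ((349-1) mod 40)} = s_{29} = 28.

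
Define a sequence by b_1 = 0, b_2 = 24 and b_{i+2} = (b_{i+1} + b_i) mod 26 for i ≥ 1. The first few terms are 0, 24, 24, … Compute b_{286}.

16

Listing terms: b_1 = 0,  b_2 = 24,  b_3 = 24,  b_4 = 22,  b_5 = 20,  b_6 = 16,  b_7 = 10,  b_8 = 0,  b_9 = 10,  b_{10} = 10,  b_{11} = 20,  b_{12} = 4,  b_{13} = 24,  b_{14} = 2,  b_{15} = 0,  b_{16} = 2,  b_{17} = 2,  b_{18} = 4,  b_{19} = 6,  b_{20} = 10,  b_{21} = 16,  b_{22} = 0,  b_{23} = 16,  b_{24} = 16,  b_{25} = 6,  b_{26} = 22,  b_{27} = 2,  b_{28} = 24,  b_{29} = 0,  b_{30} = 24.
The sequence repeats with period 28.
(286 - 1) mod 28 = 5, so b_{286} = b_6 = 16.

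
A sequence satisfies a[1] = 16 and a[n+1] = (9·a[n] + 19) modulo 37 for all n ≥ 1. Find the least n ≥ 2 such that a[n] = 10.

We have a[1] = 16, a[2] = 15, a[3] = 6, a[4] = 36, a[5] = 10, a[6] = 35, a[7] = 1, a[8] = 28, a[9] = 12, a[10] = 16.
Since a[10] = a[1] = 16, the sequence is periodic with period 9.
The value 10 first appears (with n ≥ 2) at a[5].

5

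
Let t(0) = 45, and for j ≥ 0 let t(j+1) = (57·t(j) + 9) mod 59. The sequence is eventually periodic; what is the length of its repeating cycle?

We have t(0) = 45,  t(1) = 37,  t(2) = 53,  t(3) = 21,  t(4) = 26,  t(5) = 16,  t(6) = 36,  t(7) = 55,  t(8) = 17,  t(9) = 34,  t(10) = 0,  t(11) = 9,  t(12) = 50,  t(13) = 27,  t(14) = 14,  t(15) = 40,  t(16) = 47,  t(17) = 33,  t(18) = 2,  t(19) = 5,  t(20) = 58,  t(21) = 11,  t(22) = 46,  t(23) = 35,  t(24) = 57,  t(25) = 13,  t(26) = 42,  t(27) = 43,  t(28) = 41,  t(29) = 45.
Since t(29) = t(0) = 45, the sequence is periodic with period 29.

29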